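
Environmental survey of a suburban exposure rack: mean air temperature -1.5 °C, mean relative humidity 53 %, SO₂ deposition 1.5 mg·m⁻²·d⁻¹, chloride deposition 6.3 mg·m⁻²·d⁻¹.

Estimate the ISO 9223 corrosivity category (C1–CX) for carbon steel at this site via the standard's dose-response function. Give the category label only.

carbon steel: T≤10 °C ⇒ hinge +0.150·(-1.5−10) = -1.7250
  sulphur-dioxide contribution → 1.124 μm/a
  chloride contribution → 1.729 μm/a
  total first-year rate 2.853 μm/a
2.85 μm/a falls in (1.3, 25] for carbon steel → category C2

C2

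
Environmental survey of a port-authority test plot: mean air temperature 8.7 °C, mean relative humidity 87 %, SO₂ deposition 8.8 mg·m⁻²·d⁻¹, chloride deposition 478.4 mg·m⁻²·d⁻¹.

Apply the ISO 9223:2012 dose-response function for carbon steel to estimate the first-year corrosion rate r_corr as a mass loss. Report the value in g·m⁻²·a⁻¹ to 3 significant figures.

r_corr = 1.12e+03 g·m⁻²·a⁻¹

carbon steel: f(T) = +0.150·(T−10) [T≤10 °C] = -0.1950
  Pd branch = 1.77·Pd^0.52·e^(0.02·RH+f) = 25.71 μm/a
  Sd branch = 0.102·Sd^0.62·e^(0.033·RH+0.04·T) = 117 μm/a
  sum: 25.71 + 117 → r_corr = 142.7 μm/a
Convert to mass loss: 142.7 μm/a × 7.85 g/cm³ = 1120 g·m⁻²·a⁻¹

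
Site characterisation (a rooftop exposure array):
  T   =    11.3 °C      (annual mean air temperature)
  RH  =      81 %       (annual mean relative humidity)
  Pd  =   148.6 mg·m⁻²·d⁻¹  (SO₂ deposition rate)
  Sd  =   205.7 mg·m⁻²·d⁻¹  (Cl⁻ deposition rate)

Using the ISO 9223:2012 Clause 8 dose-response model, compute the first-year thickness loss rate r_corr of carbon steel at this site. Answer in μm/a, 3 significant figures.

carbon steel: temperature factor f = -0.054·(1.3) = -0.0702
  sulphur-dioxide contribution → 112.3 μm/a
  chloride contribution → 63.09 μm/a
  total first-year rate 175.4 μm/a

r_corr = 175 μm/a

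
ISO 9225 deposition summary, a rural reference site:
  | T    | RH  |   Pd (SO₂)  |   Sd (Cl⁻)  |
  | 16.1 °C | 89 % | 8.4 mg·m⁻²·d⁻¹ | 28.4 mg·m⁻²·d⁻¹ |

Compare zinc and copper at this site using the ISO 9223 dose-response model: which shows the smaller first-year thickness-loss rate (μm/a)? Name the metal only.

zinc

zinc: temperature factor f = -0.071·(6.1) = -0.4331
  Pd branch = 0.0129·Pd^0.44·e^(0.046·RH+f) = 1.28 μm/a
  Sd branch = 0.0175·Sd^0.57·e^(0.008·RH+0.085·T) = 0.944 μm/a
  sum: 1.28 + 0.944 → r_corr = 2.224 μm/a
copper: f(T) = -0.080·(T−10) [T>10 °C] = -0.4880
  Pd branch = 0.0053·Pd^0.26·e^(0.059·RH+f) = 1.079 μm/a
  Cl⁻ term: 0.01025·28.4^0.27·exp(0.036·89+0.049·16.1) = 1.372
  sum: 1.079 + 1.372 → r_corr = 2.451 μm/a
Ordering by μm/a: copper (2.45) > zinc (2.22)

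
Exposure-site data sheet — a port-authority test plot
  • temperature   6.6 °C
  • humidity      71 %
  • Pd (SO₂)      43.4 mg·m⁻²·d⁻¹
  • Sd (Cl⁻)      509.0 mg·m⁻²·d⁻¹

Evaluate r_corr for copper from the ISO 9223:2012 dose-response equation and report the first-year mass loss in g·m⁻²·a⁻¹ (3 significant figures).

r_corr = 14.2 g·m⁻²·a⁻¹

copper: f(T) = +0.126·(T−10) [T≤10 °C] = -0.4284
  SO₂ term: 0.0053·43.4^0.26·exp(0.059·71-0.4284) = 0.6071
  Cl⁻ term: 0.01025·509.0^0.27·exp(0.036·71+0.049·6.6) = 0.9819
  r_corr = 0.6071 + 0.9819 = 1.589 μm/a
Convert to mass loss: 1.589 μm/a × 8.96 g/cm³ = 14.24 g·m⁻²·a⁻¹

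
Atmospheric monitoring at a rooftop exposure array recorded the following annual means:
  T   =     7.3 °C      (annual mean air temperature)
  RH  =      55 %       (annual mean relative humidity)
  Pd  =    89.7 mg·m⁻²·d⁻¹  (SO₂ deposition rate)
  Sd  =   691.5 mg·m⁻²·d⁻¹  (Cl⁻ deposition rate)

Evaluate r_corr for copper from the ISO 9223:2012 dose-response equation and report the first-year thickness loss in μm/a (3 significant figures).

copper: f(T) = +0.126·(T−10) [T≤10 °C] = -0.3402
  sulphur-dioxide contribution → 0.3116 μm/a
  chloride contribution → 0.6205 μm/a
  total first-year rate 0.932 μm/a

r_corr = 0.932 μm/a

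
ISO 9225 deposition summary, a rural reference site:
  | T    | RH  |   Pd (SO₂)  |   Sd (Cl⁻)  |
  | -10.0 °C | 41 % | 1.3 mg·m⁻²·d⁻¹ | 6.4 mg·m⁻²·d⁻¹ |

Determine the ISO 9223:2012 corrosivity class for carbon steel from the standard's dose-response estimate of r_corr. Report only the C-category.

C1

carbon steel: temperature factor f = +0.150·(-20.0) = -3.0000
  Pd branch = 1.77·Pd^0.52·e^(0.02·RH+f) = 0.2293 μm/a
  Sd branch = 0.102·Sd^0.62·e^(0.033·RH+0.04·T) = 0.8362 μm/a
  r_corr = 0.2293 + 0.8362 = 1.066 μm/a
Category bounds: 0…1.3 μm/a bracket r_corr ⇒ C1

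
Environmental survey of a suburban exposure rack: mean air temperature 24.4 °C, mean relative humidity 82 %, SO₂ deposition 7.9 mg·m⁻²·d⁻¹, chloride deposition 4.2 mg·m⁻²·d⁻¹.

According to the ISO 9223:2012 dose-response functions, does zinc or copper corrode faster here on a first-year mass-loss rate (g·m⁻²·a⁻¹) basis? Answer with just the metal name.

copper

zinc: f(T) = -0.071·(T−10) [T>10 °C] = -1.0224
  SO₂ term: 0.0129·7.9^0.44·exp(0.046·82-1.0224) = 0.5008
  Sd branch = 0.0175·Sd^0.57·e^(0.008·RH+0.085·T) = 0.608 μm/a
  sum: 0.5008 + 0.608 → r_corr = 1.109 μm/a
  mass loss = 1.109 μm/a × 7.14 g/cm³ = 7.917 g·m⁻²·a⁻¹
copper: T>10 °C ⇒ hinge -0.080·(24.4−10) = -1.1520
  Pd branch = 0.0053·Pd^0.26·e^(0.059·RH+f) = 0.3618 μm/a
  Cl⁻ term: 0.01025·4.2^0.27·exp(0.036·82+0.049·24.4) = 0.9556
  r_corr = 0.3618 + 0.9556 = 1.317 μm/a
  mass loss = 1.317 μm/a × 8.96 g/cm³ = 11.8 g·m⁻²·a⁻¹
Ordering by g·m⁻²·a⁻¹: copper (11.8) > zinc (7.92)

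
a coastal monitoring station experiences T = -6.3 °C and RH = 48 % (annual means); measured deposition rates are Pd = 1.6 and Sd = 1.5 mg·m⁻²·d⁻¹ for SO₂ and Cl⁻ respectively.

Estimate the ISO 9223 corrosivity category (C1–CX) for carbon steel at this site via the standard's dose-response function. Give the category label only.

carbon steel: T≤10 °C ⇒ hinge +0.150·(-6.3−10) = -2.4450
  sulphur-dioxide contribution → 0.5119 μm/a
  chloride contribution → 0.4969 μm/a
  ⇒ r_corr(carbon steel) = 1.009 μm/a
ISO 9223 Table 2 (carbon steel): 0 < 1.01 ≤ 1.3 μm/a ⇒ C1

C1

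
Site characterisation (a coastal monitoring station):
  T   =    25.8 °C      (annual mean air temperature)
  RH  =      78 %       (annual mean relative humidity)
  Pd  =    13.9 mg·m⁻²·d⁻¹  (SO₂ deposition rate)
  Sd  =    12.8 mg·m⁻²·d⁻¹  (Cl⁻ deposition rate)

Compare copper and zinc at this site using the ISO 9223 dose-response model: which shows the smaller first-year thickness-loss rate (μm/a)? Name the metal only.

copper: T>10 °C ⇒ hinge -0.080·(25.8−10) = -1.2640
  sulphur-dioxide contribution → 0.2959 μm/a
  chloride contribution → 1.197 μm/a
  ⇒ r_corr(copper) = 1.493 μm/a
zinc: T>10 °C ⇒ hinge -0.071·(25.8−10) = -1.1218
  sulphur-dioxide contribution → 0.4837 μm/a
  chloride contribution → 1.252 μm/a
  total first-year rate 1.736 μm/a
Ordering by μm/a: zinc (1.74) > copper (1.49)

copper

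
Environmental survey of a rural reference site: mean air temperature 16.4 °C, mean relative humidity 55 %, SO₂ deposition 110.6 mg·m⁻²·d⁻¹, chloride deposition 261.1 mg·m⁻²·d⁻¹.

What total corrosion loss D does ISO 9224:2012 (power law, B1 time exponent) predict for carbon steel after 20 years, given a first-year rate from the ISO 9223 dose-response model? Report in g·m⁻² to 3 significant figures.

D(20) = 3.07e+03 g·m⁻²

carbon steel: T>10 °C ⇒ hinge -0.054·(16.4−10) = -0.3456
  Pd branch = 1.77·Pd^0.52·e^(0.02·RH+f) = 43.49 μm/a
  Cl⁻ term: 0.102·261.1^0.62·exp(0.033·55+0.04·16.4) = 38.03
  r_corr = 43.49 + 38.03 = 81.52 μm/a
Long-term exponent b (ISO 9224 Table 2, B1) = 0.523
  D(20) = 81.52 × 20^0.523 = 81.52 × 4.791 = 390.6 μm
  Mass loss = 390.6 μm × 7.85 g/cm³ = 3066 g·m⁻²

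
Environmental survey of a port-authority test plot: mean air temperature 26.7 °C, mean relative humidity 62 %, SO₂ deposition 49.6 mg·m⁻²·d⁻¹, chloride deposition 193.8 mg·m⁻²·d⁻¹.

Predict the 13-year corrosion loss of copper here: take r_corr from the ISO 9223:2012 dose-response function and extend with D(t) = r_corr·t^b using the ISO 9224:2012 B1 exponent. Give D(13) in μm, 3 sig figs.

D(13) = 8.93 μm

copper: T>10 °C ⇒ hinge -0.080·(26.7−10) = -1.3360
  sulphur-dioxide contribution → 0.1491 μm/a
  chloride contribution → 1.465 μm/a
  ⇒ r_corr(copper) = 1.614 μm/a
ISO 9224: D(t) = r_corr · t^b with b = 0.667 (copper, B1)
  D(13) = 1.614 × 13^0.667 = 1.614 × 5.534 = 8.932 μm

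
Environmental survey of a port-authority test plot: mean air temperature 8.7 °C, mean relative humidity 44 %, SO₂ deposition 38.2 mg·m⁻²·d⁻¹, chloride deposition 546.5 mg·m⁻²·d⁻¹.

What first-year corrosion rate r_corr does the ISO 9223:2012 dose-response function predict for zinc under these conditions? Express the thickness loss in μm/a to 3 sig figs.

zinc: T≤10 °C ⇒ hinge +0.038·(8.7−10) = -0.0494
  SO₂ term: 0.0129·38.2^0.44·exp(0.046·44-0.0494) = 0.4616
  Cl⁻ term: 0.0175·546.5^0.57·exp(0.008·44+0.085·8.7) = 1.895
  sum: 0.4616 + 1.895 → r_corr = 2.356 μm/a

r_corr = 2.36 μm/a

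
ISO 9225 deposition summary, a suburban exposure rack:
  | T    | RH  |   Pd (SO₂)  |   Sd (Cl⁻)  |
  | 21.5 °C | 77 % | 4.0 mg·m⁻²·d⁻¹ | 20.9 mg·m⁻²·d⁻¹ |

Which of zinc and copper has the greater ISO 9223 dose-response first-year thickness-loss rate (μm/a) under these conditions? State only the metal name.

zinc

zinc: temperature factor f = -0.071·(11.5) = -0.8165
  SO₂ term: 0.0129·4.0^0.44·exp(0.046·77-0.8165) = 0.3624
  Sd branch = 0.0175·Sd^0.57·e^(0.008·RH+0.085·T) = 1.14 μm/a
  r_corr = 0.3624 + 1.14 = 1.502 μm/a
copper: temperature factor f = -0.080·(11.5) = -0.9200
  Pd branch = 0.0053·Pd^0.26·e^(0.059·RH+f) = 0.2846 μm/a
  Cl⁻ term: 0.01025·20.9^0.27·exp(0.036·77+0.049·21.5) = 1.068
  sum: 0.2846 + 1.068 → r_corr = 1.353 μm/a
Ordering by μm/a: zinc (1.5) > copper (1.35)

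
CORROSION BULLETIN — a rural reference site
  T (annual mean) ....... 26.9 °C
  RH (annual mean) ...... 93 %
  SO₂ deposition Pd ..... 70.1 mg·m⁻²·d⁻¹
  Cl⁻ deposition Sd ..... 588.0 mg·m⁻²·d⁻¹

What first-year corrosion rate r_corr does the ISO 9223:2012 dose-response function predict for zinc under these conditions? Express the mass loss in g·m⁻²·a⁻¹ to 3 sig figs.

zinc: temperature factor f = -0.071·(16.9) = -1.1999
  SO₂ term: 0.0129·70.1^0.44·exp(0.046·93-1.1999) = 1.818
  Cl⁻ term: 0.0175·588.0^0.57·exp(0.008·93+0.085·26.9) = 13.73
  sum: 1.818 + 13.73 → r_corr = 15.55 μm/a
Convert to mass loss: 15.55 μm/a × 7.14 g/cm³ = 111 g·m⁻²·a⁻¹

r_corr = 111 g·m⁻²·a⁻¹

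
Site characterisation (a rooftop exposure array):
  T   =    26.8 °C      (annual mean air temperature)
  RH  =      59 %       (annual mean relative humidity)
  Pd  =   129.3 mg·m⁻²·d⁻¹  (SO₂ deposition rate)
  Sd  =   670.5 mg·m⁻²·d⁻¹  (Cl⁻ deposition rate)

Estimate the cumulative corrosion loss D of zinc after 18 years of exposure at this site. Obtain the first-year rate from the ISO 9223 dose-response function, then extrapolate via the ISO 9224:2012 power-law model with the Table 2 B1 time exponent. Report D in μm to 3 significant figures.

zinc: T>10 °C ⇒ hinge -0.071·(26.8−10) = -1.1928
  sulphur-dioxide contribution → 0.5016 μm/a
  chloride contribution → 11.18 μm/a
  ⇒ r_corr(zinc) = 11.68 μm/a
Long-term exponent b (ISO 9224 Table 2, B1) = 0.813
  D(18) = 11.68 × 18^0.813 = 11.68 × 10.48 = 122.5 μm

D(18) = 122 μm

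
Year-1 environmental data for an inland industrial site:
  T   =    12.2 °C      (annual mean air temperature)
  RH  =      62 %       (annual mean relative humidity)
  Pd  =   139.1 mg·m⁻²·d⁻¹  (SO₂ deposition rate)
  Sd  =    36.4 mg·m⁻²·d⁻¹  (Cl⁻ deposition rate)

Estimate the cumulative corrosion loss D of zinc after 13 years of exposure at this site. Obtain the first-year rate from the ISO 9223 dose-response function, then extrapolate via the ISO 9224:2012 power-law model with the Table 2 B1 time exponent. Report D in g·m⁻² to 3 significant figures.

zinc: f(T) = -0.071·(T−10) [T>10 °C] = -0.1562
  SO₂ term: 0.0129·139.1^0.44·exp(0.046·62-0.1562) = 1.677
  Sd branch = 0.0175·Sd^0.57·e^(0.008·RH+0.085·T) = 0.629 μm/a
  sum: 1.677 + 0.629 → r_corr = 2.306 μm/a
ISO 9224: D(t) = r_corr · t^b with b = 0.813 (zinc, B1)
  D(13) = 2.306 × 13^0.813 = 2.306 × 8.047 = 18.55 μm
  Mass loss = 18.55 μm × 7.14 g/cm³ = 132.5 g·m⁻²

D(13) = 132 g·m⁻²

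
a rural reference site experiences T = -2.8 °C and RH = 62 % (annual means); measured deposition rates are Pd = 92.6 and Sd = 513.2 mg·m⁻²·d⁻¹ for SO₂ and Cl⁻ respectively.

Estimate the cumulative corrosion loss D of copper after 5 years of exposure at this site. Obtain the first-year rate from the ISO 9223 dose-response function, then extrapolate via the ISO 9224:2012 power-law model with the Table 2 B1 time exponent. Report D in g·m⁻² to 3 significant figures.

copper: f(T) = +0.126·(T−10) [T≤10 °C] = -1.6128
  SO₂ term: 0.0053·92.6^0.26·exp(0.059·62-1.6128) = 0.133
  Sd branch = 0.01025·Sd^0.27·e^(0.036·RH+0.049·T) = 0.449 μm/a
  r_corr = 0.133 + 0.449 = 0.582 μm/a
Power-law: D(5) = r_corr · 5^0.667
  D(5) = 0.582 × 5^0.667 = 0.582 × 2.926 = 1.703 μm
  Mass loss = 1.703 μm × 8.96 g/cm³ = 15.26 g·m⁻²

D(5) = 15.3 g·m⁻²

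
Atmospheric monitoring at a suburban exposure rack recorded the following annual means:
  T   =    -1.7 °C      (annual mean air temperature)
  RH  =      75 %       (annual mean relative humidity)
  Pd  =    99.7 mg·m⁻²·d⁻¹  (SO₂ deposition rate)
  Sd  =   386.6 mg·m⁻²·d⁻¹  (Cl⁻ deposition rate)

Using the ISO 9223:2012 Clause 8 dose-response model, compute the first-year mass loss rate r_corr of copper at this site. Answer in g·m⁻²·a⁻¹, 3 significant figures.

copper: f(T) = +0.126·(T−10) [T≤10 °C] = -1.4742
  sulphur-dioxide contribution → 0.3353 μm/a
  chloride contribution → 0.701 μm/a
  total first-year rate 1.036 μm/a
Convert to mass loss: 1.036 μm/a × 8.96 g/cm³ = 9.285 g·m⁻²·a⁻¹

r_corr = 9.29 g·m⁻²·a⁻¹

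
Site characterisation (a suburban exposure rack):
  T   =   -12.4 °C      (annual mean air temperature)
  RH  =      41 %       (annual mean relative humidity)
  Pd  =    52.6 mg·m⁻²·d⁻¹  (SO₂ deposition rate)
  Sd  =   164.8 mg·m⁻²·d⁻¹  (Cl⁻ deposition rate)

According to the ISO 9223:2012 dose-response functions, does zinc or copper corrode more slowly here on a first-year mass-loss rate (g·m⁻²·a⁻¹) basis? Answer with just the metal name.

zinc: T≤10 °C ⇒ hinge +0.038·(-12.4−10) = -0.8512
  Pd branch = 0.0129·Pd^0.44·e^(0.046·RH+f) = 0.2076 μm/a
  Sd branch = 0.0175·Sd^0.57·e^(0.008·RH+0.085·T) = 0.1554 μm/a
  r_corr = 0.2076 + 0.1554 = 0.363 μm/a
  mass loss = 0.363 μm/a × 7.14 g/cm³ = 2.592 g·m⁻²·a⁻¹
copper: T≤10 °C ⇒ hinge +0.126·(-12.4−10) = -2.8224
  Pd branch = 0.0053·Pd^0.26·e^(0.059·RH+f) = 0.009921 μm/a
  Cl⁻ term: 0.01025·164.8^0.27·exp(0.036·41+0.049·-12.4) = 0.09693
  sum: 0.009921 + 0.09693 → r_corr = 0.1068 μm/a
  mass loss = 0.1068 μm/a × 8.96 g/cm³ = 0.9574 g·m⁻²·a⁻¹
Ordering by g·m⁻²·a⁻¹: zinc (2.59) > copper (0.957)

copper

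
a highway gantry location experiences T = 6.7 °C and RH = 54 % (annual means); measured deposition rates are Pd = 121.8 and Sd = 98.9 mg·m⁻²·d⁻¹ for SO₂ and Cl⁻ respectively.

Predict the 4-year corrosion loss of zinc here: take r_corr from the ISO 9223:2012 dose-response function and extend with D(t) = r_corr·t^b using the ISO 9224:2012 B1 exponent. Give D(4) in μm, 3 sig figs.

D(4) = 5.50 μm

zinc: f(T) = +0.038·(T−10) [T≤10 °C] = -0.1254
  sulphur-dioxide contribution → 1.129 μm/a
  chloride contribution → 0.6535 μm/a
  total first-year rate 1.782 μm/a
Power-law: D(4) = r_corr · 4^0.813
  D(4) = 1.782 × 4^0.813 = 1.782 × 3.087 = 5.501 μm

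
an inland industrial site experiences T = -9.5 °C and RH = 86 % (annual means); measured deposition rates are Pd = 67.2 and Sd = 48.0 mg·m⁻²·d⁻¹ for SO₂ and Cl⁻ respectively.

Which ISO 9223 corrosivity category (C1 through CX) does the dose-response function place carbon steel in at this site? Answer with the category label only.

C2

carbon steel: temperature factor f = +0.150·(-19.5) = -2.9250
  Pd branch = 1.77·Pd^0.52·e^(0.02·RH+f) = 4.73 μm/a
  Cl⁻ term: 0.102·48.0^0.62·exp(0.033·86+0.04·-9.5) = 13.14
  r_corr = 4.73 + 13.14 = 17.87 μm/a
Category bounds: 1.3…25 μm/a bracket r_corr ⇒ C2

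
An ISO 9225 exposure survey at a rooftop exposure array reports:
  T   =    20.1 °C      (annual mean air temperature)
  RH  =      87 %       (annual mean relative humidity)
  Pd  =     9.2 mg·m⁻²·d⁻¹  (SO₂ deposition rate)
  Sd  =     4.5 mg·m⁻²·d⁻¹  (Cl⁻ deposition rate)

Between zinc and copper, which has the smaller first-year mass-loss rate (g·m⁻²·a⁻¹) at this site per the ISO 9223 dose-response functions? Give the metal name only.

zinc

zinc: temperature factor f = -0.071·(10.1) = -0.7171
  Pd branch = 0.0129·Pd^0.44·e^(0.046·RH+f) = 0.9147 μm/a
  Sd branch = 0.0175·Sd^0.57·e^(0.008·RH+0.085·T) = 0.4567 μm/a
  r_corr = 0.9147 + 0.4567 = 1.371 μm/a
  mass loss = 1.371 μm/a × 7.14 g/cm³ = 9.792 g·m⁻²·a⁻¹
copper: temperature factor f = -0.080·(10.1) = -0.8080
  Pd branch = 0.0053·Pd^0.26·e^(0.059·RH+f) = 0.7132 μm/a
  Cl⁻ term: 0.01025·4.5^0.27·exp(0.036·87+0.049·20.1) = 0.9441
  r_corr = 0.7132 + 0.9441 = 1.657 μm/a
  mass loss = 1.657 μm/a × 8.96 g/cm³ = 14.85 g·m⁻²·a⁻¹
Ordering by g·m⁻²·a⁻¹: copper (14.8) > zinc (9.79)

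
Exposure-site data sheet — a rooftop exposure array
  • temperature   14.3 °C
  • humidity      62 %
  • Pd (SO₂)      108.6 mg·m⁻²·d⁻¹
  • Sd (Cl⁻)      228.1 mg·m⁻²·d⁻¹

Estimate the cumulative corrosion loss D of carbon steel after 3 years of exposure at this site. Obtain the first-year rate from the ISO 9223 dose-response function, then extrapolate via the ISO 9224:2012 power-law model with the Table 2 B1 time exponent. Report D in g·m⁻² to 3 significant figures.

carbon steel: T>10 °C ⇒ hinge -0.054·(14.3−10) = -0.2322
  Pd branch = 1.77·Pd^0.52·e^(0.02·RH+f) = 55.5 μm/a
  Sd branch = 0.102·Sd^0.62·e^(0.033·RH+0.04·T) = 40.52 μm/a
  sum: 55.5 + 40.52 → r_corr = 96.01 μm/a
ISO 9224: D(t) = r_corr · t^b with b = 0.523 (carbon steel, B1)
  D(3) = 96.01 × 3^0.523 = 96.01 × 1.776 = 170.6 μm
  Mass loss = 170.6 μm × 7.85 g/cm³ = 1339 g·m⁻²

D(3) = 1.34e+03 g·m⁻²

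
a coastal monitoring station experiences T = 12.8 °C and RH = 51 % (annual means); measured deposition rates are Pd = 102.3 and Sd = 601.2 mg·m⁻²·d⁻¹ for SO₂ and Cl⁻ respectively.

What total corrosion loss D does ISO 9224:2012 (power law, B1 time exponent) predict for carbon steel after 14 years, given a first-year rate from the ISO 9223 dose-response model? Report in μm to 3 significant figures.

D(14) = 379 μm

carbon steel: T>10 °C ⇒ hinge -0.054·(12.8−10) = -0.1512
  SO₂ term: 1.77·102.3^0.52·exp(0.02·51-0.1512) = 46.82
  Sd branch = 0.102·Sd^0.62·e^(0.033·RH+0.04·T) = 48.4 μm/a
  r_corr = 46.82 + 48.4 = 95.22 μm/a
ISO 9224: D(t) = r_corr · t^b with b = 0.523 (carbon steel, B1)
  D(14) = 95.22 × 14^0.523 = 95.22 × 3.976 = 378.6 μm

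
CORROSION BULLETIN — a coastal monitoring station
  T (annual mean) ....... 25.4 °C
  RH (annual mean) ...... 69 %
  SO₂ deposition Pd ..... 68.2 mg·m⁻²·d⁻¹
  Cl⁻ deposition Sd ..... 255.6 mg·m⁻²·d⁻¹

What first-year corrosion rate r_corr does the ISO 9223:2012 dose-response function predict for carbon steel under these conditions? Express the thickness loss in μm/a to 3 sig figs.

r_corr = 113 μm/a

carbon steel: T>10 °C ⇒ hinge -0.054·(25.4−10) = -0.8316
  Pd branch = 1.77·Pd^0.52·e^(0.02·RH+f) = 27.52 μm/a
  Sd branch = 0.102·Sd^0.62·e^(0.033·RH+0.04·T) = 85.39 μm/a
  sum: 27.52 + 85.39 → r_corr = 112.9 μm/a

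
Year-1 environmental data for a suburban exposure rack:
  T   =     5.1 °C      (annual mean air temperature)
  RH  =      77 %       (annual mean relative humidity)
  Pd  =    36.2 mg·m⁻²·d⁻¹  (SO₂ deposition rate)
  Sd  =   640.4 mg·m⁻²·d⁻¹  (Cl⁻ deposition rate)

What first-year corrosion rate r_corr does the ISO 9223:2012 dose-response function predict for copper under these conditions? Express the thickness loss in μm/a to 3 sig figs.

copper: f(T) = +0.126·(T−10) [T≤10 °C] = -0.6174
  Pd branch = 0.0053·Pd^0.26·e^(0.059·RH+f) = 0.683 μm/a
  Cl⁻ term: 0.01025·640.4^0.27·exp(0.036·77+0.049·5.1) = 1.205
  r_corr = 0.683 + 1.205 = 1.888 μm/a

r_corr = 1.89 μm/a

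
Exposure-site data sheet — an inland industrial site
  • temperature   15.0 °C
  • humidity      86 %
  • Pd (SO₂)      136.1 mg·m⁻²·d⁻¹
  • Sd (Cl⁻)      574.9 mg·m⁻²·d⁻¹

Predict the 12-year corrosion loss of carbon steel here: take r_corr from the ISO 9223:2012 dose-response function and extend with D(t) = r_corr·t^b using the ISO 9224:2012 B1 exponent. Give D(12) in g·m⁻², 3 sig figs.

carbon steel: T>10 °C ⇒ hinge -0.054·(15.0−10) = -0.2700
  Pd branch = 1.77·Pd^0.52·e^(0.02·RH+f) = 97.12 μm/a
  Cl⁻ term: 0.102·574.9^0.62·exp(0.033·86+0.04·15.0) = 163.2
  sum: 97.12 + 163.2 → r_corr = 260.3 μm/a
Long-term exponent b (ISO 9224 Table 2, B1) = 0.523
  D(12) = 260.3 × 12^0.523 = 260.3 × 3.668 = 954.7 μm
  Mass loss = 954.7 μm × 7.85 g/cm³ = 7495 g·m⁻²

D(12) = 7.49e+03 g·m⁻²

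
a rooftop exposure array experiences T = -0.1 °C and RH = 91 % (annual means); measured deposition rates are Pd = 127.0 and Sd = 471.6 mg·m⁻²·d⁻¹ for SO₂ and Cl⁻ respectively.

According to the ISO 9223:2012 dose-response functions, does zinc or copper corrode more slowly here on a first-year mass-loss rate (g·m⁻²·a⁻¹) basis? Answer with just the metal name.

copper

zinc: f(T) = +0.038·(T−10) [T≤10 °C] = -0.3838
  SO₂ term: 0.0129·127.0^0.44·exp(0.046·91-0.3838) = 4.87
  Cl⁻ term: 0.0175·471.6^0.57·exp(0.008·91+0.085·-0.1) = 1.201
  sum: 4.87 + 1.201 → r_corr = 6.071 μm/a
  mass loss = 6.071 μm/a × 7.14 g/cm³ = 43.35 g·m⁻²·a⁻¹
copper: temperature factor f = +0.126·(-10.1) = -1.2726
  SO₂ term: 0.0053·127.0^0.26·exp(0.059·91-1.2726) = 1.123
  Cl⁻ term: 0.01025·471.6^0.27·exp(0.036·91+0.049·-0.1) = 1.423
  r_corr = 1.123 + 1.423 = 2.546 μm/a
  mass loss = 2.546 μm/a × 8.96 g/cm³ = 22.81 g·m⁻²·a⁻¹
Ordering by g·m⁻²·a⁻¹: zinc (43.3) > copper (22.8)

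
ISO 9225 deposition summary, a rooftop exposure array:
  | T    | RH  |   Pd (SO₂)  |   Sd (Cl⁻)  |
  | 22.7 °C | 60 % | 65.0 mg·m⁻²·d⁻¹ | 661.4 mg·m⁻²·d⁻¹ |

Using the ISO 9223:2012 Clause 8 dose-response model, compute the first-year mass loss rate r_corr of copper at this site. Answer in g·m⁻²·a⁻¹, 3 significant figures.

r_corr = 15.7 g·m⁻²·a⁻¹

copper: T>10 °C ⇒ hinge -0.080·(22.7−10) = -1.0160
  sulphur-dioxide contribution → 0.1958 μm/a
  chloride contribution → 1.561 μm/a
  ⇒ r_corr(copper) = 1.757 μm/a
Convert to mass loss: 1.757 μm/a × 8.96 g/cm³ = 15.74 g·m⁻²·a⁻¹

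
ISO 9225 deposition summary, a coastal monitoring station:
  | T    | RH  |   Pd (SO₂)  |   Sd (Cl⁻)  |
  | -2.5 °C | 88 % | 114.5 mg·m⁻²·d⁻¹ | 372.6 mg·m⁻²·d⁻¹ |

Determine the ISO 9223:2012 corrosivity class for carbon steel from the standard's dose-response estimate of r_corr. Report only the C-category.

carbon steel: temperature factor f = +0.150·(-12.5) = -1.8750
  SO₂ term: 1.77·114.5^0.52·exp(0.02·88-1.8750) = 18.56
  Sd branch = 0.102·Sd^0.62·e^(0.033·RH+0.04·T) = 66.15 μm/a
  r_corr = 18.56 + 66.15 = 84.71 μm/a
ISO 9223 Table 2 (carbon steel): 80 < 84.7 ≤ 200 μm/a ⇒ C5

C5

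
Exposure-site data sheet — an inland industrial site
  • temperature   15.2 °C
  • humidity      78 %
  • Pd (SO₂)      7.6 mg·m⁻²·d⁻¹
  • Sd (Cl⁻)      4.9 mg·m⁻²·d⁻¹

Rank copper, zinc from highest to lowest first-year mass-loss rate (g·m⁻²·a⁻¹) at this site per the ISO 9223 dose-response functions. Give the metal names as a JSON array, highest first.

copper: T>10 °C ⇒ hinge -0.080·(15.2−10) = -0.4160
  sulphur-dioxide contribution → 0.5905 μm/a
  chloride contribution → 0.5496 μm/a
  ⇒ r_corr(copper) = 1.14 μm/a
  mass loss = 1.14 μm/a × 8.96 g/cm³ = 10.22 g·m⁻²·a⁻¹
zinc: temperature factor f = -0.071·(5.2) = -0.3692
  sulphur-dioxide contribution → 0.7871 μm/a
  chloride contribution → 0.2941 μm/a
  total first-year rate 1.081 μm/a
  mass loss = 1.081 μm/a × 7.14 g/cm³ = 7.72 g·m⁻²·a⁻¹
Ordering by g·m⁻²·a⁻¹: copper (10.2) > zinc (7.72)

["copper", "zinc"]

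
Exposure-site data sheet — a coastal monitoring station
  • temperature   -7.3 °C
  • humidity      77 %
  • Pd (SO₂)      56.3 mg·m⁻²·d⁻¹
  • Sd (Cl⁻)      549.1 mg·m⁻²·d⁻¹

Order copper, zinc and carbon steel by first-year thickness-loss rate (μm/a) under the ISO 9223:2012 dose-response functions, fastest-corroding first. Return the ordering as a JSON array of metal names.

copper: f(T) = +0.126·(T−10) [T≤10 °C] = -2.1798
  sulphur-dioxide contribution → 0.1606 μm/a
  chloride contribution → 0.6294 μm/a
  total first-year rate 0.79 μm/a
zinc: temperature factor f = +0.038·(-17.3) = -0.6574
  sulphur-dioxide contribution → 1.36 μm/a
  chloride contribution → 0.6349 μm/a
  ⇒ r_corr(zinc) = 1.995 μm/a
carbon steel: f(T) = +0.150·(T−10) [T≤10 °C] = -2.5950
  sulphur-dioxide contribution → 5.013 μm/a
  chloride contribution → 48.3 μm/a
  ⇒ r_corr(carbon steel) = 53.31 μm/a
Ordering by μm/a: carbon steel (53.3) > zinc (1.99) > copper (0.79)

["carbon steel", "zinc", "copper"]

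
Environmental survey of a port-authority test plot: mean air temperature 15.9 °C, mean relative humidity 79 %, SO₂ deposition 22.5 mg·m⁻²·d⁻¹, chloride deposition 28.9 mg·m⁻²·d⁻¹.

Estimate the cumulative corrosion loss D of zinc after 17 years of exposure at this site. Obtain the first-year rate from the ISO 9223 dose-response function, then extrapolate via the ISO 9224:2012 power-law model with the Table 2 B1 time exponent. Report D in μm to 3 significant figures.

D(17) = 21.3 μm

zinc: f(T) = -0.071·(T−10) [T>10 °C] = -0.4189
  sulphur-dioxide contribution → 1.264 μm/a
  chloride contribution → 0.8653 μm/a
  ⇒ r_corr(zinc) = 2.13 μm/a
Long-term exponent b (ISO 9224 Table 2, B1) = 0.813
  D(17) = 2.13 × 17^0.813 = 2.13 × 10.01 = 21.31 μm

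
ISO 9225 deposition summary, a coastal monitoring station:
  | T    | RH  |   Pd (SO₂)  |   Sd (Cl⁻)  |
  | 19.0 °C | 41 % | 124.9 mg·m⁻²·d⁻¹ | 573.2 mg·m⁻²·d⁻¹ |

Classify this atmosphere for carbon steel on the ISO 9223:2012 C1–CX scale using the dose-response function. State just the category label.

carbon steel: T>10 °C ⇒ hinge -0.054·(19.0−10) = -0.4860
  Pd branch = 1.77·Pd^0.52·e^(0.02·RH+f) = 30.43 μm/a
  Sd branch = 0.102·Sd^0.62·e^(0.033·RH+0.04·T) = 43.29 μm/a
  r_corr = 30.43 + 43.29 = 73.72 μm/a
ISO 9223 Table 2 (carbon steel): 50 < 73.7 ≤ 80 μm/a ⇒ C4

C4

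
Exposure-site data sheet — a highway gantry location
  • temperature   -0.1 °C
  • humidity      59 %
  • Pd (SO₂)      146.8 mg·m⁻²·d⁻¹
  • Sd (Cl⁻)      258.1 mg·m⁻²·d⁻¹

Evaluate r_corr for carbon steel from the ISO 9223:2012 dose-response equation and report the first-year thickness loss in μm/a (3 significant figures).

r_corr = 39.2 μm/a

carbon steel: f(T) = +0.150·(T−10) [T≤10 °C] = -1.5150
  SO₂ term: 1.77·146.8^0.52·exp(0.02·59-1.5150) = 16.95
  Cl⁻ term: 0.102·258.1^0.62·exp(0.033·59+0.04·-0.1) = 22.27
  r_corr = 16.95 + 22.27 = 39.22 μm/a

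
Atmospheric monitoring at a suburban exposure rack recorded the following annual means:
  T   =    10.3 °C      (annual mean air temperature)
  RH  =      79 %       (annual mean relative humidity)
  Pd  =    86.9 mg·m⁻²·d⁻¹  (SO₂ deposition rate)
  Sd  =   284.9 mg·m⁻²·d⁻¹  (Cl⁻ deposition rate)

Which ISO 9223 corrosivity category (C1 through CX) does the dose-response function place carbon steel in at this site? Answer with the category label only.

carbon steel: temperature factor f = -0.054·(0.3) = -0.0162
  SO₂ term: 1.77·86.9^0.52·exp(0.02·79-0.0162) = 86.18
  Sd branch = 0.102·Sd^0.62·e^(0.033·RH+0.04·T) = 69.45 μm/a
  r_corr = 86.18 + 69.45 = 155.6 μm/a
Category bounds: 80…200 μm/a bracket r_corr ⇒ C5

C5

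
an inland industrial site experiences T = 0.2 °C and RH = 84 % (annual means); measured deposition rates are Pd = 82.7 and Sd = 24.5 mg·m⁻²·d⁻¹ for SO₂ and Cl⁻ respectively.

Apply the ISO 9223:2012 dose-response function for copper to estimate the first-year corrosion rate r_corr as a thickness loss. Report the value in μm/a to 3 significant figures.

r_corr = 1.20 μm/a

copper: T≤10 °C ⇒ hinge +0.126·(0.2−10) = -1.2348
  sulphur-dioxide contribution → 0.6901 μm/a
  chloride contribution → 0.5051 μm/a
  ⇒ r_corr(copper) = 1.195 μm/a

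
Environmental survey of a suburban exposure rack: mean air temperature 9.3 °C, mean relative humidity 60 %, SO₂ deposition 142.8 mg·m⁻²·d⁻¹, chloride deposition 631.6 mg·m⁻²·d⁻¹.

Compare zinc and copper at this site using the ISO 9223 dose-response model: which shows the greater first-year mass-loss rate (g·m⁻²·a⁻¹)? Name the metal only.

zinc

zinc: f(T) = +0.038·(T−10) [T≤10 °C] = -0.0266
  sulphur-dioxide contribution → 1.761 μm/a
  chloride contribution → 2.461 μm/a
  ⇒ r_corr(zinc) = 4.222 μm/a
  mass loss = 4.222 μm/a × 7.14 g/cm³ = 30.14 g·m⁻²·a⁻¹
copper: f(T) = +0.126·(T−10) [T≤10 °C] = -0.0882
  sulphur-dioxide contribution → 0.6076 μm/a
  chloride contribution → 0.7995 μm/a
  ⇒ r_corr(copper) = 1.407 μm/a
  mass loss = 1.407 μm/a × 8.96 g/cm³ = 12.61 g·m⁻²·a⁻¹
Ordering by g·m⁻²·a⁻¹: zinc (30.1) > copper (12.6)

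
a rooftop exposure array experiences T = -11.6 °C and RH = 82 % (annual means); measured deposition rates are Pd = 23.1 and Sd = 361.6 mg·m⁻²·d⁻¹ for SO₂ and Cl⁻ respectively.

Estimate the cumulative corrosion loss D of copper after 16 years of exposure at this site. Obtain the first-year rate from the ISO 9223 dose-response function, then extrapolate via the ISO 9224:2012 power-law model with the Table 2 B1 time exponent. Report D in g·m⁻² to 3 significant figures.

D(16) = 36.7 g·m⁻²

copper: f(T) = +0.126·(T−10) [T≤10 °C] = -2.7216
  sulphur-dioxide contribution → 0.09953 μm/a
  chloride contribution → 0.5453 μm/a
  ⇒ r_corr(copper) = 0.6448 μm/a
Power-law: D(16) = r_corr · 16^0.667
  D(16) = 0.6448 × 16^0.667 = 0.6448 × 6.355 = 4.098 μm
  Mass loss = 4.098 μm × 8.96 g/cm³ = 36.72 g·m⁻²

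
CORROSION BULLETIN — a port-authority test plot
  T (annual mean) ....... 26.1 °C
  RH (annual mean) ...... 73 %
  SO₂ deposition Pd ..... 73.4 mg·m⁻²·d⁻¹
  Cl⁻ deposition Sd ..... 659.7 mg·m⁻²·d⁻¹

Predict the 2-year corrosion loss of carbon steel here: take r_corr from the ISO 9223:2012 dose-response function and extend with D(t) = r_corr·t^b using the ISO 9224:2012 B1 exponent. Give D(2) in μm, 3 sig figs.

D(2) = 302 μm

carbon steel: T>10 °C ⇒ hinge -0.054·(26.1−10) = -0.8694
  sulphur-dioxide contribution → 29.83 μm/a
  chloride contribution → 180.4 μm/a
  total first-year rate 210.2 μm/a
ISO 9224: D(t) = r_corr · t^b with b = 0.523 (carbon steel, B1)
  D(2) = 210.2 × 2^0.523 = 210.2 × 1.437 = 302.1 μm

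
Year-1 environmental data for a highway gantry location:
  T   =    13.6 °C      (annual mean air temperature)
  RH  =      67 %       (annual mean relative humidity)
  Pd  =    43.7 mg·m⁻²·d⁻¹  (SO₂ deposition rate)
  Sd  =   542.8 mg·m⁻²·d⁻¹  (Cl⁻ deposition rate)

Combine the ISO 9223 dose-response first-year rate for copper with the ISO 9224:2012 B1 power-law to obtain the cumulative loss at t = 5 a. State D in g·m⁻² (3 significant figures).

copper: f(T) = -0.080·(T−10) [T>10 °C] = -0.2880
  SO₂ term: 0.0053·43.7^0.26·exp(0.059·67-0.2880) = 0.5527
  Sd branch = 0.01025·Sd^0.27·e^(0.036·RH+0.049·T) = 1.219 μm/a
  r_corr = 0.5527 + 1.219 = 1.772 μm/a
Power-law: D(5) = r_corr · 5^0.667
  D(5) = 1.772 × 5^0.667 = 1.772 × 2.926 = 5.183 μm
  Mass loss = 5.183 μm × 8.96 g/cm³ = 46.44 g·m⁻²

D(5) = 46.4 g·m⁻²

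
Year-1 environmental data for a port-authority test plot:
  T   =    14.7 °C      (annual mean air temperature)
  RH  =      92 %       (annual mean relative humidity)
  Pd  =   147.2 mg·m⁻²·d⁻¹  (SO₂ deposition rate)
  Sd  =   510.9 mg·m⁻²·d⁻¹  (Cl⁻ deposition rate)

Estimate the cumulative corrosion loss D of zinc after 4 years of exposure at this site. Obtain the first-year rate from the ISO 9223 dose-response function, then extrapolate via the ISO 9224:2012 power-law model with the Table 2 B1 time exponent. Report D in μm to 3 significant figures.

D(4) = 31.4 μm

zinc: f(T) = -0.071·(T−10) [T>10 °C] = -0.3337
  SO₂ term: 0.0129·147.2^0.44·exp(0.046·92-0.3337) = 5.721
  Sd branch = 0.0175·Sd^0.57·e^(0.008·RH+0.085·T) = 4.457 μm/a
  r_corr = 5.721 + 4.457 = 10.18 μm/a
Long-term exponent b (ISO 9224 Table 2, B1) = 0.813
  D(4) = 10.18 × 4^0.813 = 10.18 × 3.087 = 31.42 μm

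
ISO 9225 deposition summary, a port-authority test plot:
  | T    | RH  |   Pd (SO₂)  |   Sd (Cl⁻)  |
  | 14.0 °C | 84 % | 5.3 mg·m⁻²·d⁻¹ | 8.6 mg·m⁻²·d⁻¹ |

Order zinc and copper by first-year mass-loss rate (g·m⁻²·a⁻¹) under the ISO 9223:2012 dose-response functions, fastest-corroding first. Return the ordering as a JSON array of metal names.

["copper", "zinc"]

zinc: f(T) = -0.071·(T−10) [T>10 °C] = -0.2840
  SO₂ term: 0.0129·5.3^0.44·exp(0.046·84-0.2840) = 0.9639
  Cl⁻ term: 0.0175·8.6^0.57·exp(0.008·84+0.085·14.0) = 0.384
  sum: 0.9639 + 0.384 → r_corr = 1.348 μm/a
  mass loss = 1.348 μm/a × 7.14 g/cm³ = 9.624 g·m⁻²·a⁻¹
copper: f(T) = -0.080·(T−10) [T>10 °C] = -0.3200
  SO₂ term: 0.0053·5.3^0.26·exp(0.059·84-0.3200) = 0.8433
  Sd branch = 0.01025·Sd^0.27·e^(0.036·RH+0.049·T) = 0.7486 μm/a
  sum: 0.8433 + 0.7486 → r_corr = 1.592 μm/a
  mass loss = 1.592 μm/a × 8.96 g/cm³ = 14.26 g·m⁻²·a⁻¹
Ordering by g·m⁻²·a⁻¹: copper (14.3) > zinc (9.62)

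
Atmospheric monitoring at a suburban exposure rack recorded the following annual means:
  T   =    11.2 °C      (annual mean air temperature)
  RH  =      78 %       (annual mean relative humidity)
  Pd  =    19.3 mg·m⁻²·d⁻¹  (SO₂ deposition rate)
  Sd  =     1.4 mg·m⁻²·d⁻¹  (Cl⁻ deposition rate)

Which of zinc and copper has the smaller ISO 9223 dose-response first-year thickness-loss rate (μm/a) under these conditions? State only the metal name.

copper

zinc: temperature factor f = -0.071·(1.2) = -0.0852
  Pd branch = 0.0129·Pd^0.44·e^(0.046·RH+f) = 1.576 μm/a
  Cl⁻ term: 0.0175·1.4^0.57·exp(0.008·78+0.085·11.2) = 0.1025
  sum: 1.576 + 0.1025 → r_corr = 1.678 μm/a
copper: T>10 °C ⇒ hinge -0.080·(11.2−10) = -0.0960
  SO₂ term: 0.0053·19.3^0.26·exp(0.059·78-0.0960) = 1.036
  Sd branch = 0.01025·Sd^0.27·e^(0.036·RH+0.049·T) = 0.3221 μm/a
  sum: 1.036 + 0.3221 → r_corr = 1.358 μm/a
Ordering by μm/a: zinc (1.68) > copper (1.36)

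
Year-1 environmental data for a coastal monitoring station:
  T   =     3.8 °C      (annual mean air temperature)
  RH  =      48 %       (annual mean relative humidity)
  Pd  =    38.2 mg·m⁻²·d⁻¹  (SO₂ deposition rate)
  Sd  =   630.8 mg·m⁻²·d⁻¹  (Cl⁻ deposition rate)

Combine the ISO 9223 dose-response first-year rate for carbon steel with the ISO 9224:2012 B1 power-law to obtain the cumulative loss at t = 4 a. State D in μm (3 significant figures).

D(4) = 90.1 μm

carbon steel: temperature factor f = +0.150·(-6.2) = -0.9300
  Pd branch = 1.77·Pd^0.52·e^(0.02·RH+f) = 12.12 μm/a
  Sd branch = 0.102·Sd^0.62·e^(0.033·RH+0.04·T) = 31.51 μm/a
  sum: 12.12 + 31.51 → r_corr = 43.64 μm/a
ISO 9224: D(t) = r_corr · t^b with b = 0.523 (carbon steel, B1)
  D(4) = 43.64 × 4^0.523 = 43.64 × 2.065 = 90.1 μm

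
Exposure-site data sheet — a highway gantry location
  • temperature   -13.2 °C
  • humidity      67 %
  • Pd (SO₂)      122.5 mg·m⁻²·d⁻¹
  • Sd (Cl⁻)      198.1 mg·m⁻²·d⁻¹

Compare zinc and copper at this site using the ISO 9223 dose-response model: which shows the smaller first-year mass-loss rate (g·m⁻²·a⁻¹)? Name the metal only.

copper

zinc: T≤10 °C ⇒ hinge +0.038·(-13.2−10) = -0.8816
  SO₂ term: 0.0129·122.5^0.44·exp(0.046·67-0.8816) = 0.966
  Cl⁻ term: 0.0175·198.1^0.57·exp(0.008·67+0.085·-13.2) = 0.1985
  sum: 0.966 + 0.1985 → r_corr = 1.165 μm/a
  mass loss = 1.165 μm/a × 7.14 g/cm³ = 8.315 g·m⁻²·a⁻¹
copper: f(T) = +0.126·(T−10) [T≤10 °C] = -2.9232
  SO₂ term: 0.0053·122.5^0.26·exp(0.059·67-2.9232) = 0.05181
  Cl⁻ term: 0.01025·198.1^0.27·exp(0.036·67+0.049·-13.2) = 0.2497
  sum: 0.05181 + 0.2497 → r_corr = 0.3016 μm/a
  mass loss = 0.3016 μm/a × 8.96 g/cm³ = 2.702 g·m⁻²·a⁻¹
Ordering by g·m⁻²·a⁻¹: zinc (8.31) > copper (2.7)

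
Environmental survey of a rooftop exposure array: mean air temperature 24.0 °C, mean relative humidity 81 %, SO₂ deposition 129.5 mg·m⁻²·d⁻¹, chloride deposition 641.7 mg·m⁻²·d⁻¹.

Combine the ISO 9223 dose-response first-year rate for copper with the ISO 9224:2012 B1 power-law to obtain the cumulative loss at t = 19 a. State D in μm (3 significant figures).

copper: f(T) = -0.080·(T−10) [T>10 °C] = -1.1200
  Pd branch = 0.0053·Pd^0.26·e^(0.059·RH+f) = 0.7287 μm/a
  Sd branch = 0.01025·Sd^0.27·e^(0.036·RH+0.049·T) = 3.514 μm/a
  sum: 0.7287 + 3.514 → r_corr = 4.243 μm/a
ISO 9224: D(t) = r_corr · t^b with b = 0.667 (copper, B1)
  D(19) = 4.243 × 19^0.667 = 4.243 × 7.127 = 30.24 μm

D(19) = 30.2 μm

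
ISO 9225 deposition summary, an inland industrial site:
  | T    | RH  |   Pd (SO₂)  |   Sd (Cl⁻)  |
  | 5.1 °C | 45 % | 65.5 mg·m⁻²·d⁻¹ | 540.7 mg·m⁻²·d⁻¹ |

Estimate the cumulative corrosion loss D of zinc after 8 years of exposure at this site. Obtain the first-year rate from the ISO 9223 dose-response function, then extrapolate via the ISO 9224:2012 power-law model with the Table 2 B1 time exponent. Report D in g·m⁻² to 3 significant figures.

zinc: T≤10 °C ⇒ hinge +0.038·(5.1−10) = -0.1862
  Pd branch = 0.0129·Pd^0.44·e^(0.046·RH+f) = 0.5344 μm/a
  Cl⁻ term: 0.0175·540.7^0.57·exp(0.008·45+0.085·5.1) = 1.398
  r_corr = 0.5344 + 1.398 = 1.932 μm/a
ISO 9224: D(t) = r_corr · t^b with b = 0.813 (zinc, B1)
  D(8) = 1.932 × 8^0.813 = 1.932 × 5.423 = 10.48 μm
  Mass loss = 10.48 μm × 7.14 g/cm³ = 74.81 g·m⁻²

D(8) = 74.8 g·m⁻²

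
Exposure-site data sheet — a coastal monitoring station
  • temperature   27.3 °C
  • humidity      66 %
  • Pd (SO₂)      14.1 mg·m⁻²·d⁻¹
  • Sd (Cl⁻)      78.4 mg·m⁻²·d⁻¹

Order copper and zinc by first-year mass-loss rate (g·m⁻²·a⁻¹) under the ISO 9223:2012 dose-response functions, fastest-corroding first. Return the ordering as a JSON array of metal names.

copper: temperature factor f = -0.080·(17.3) = -1.3840
  sulphur-dioxide contribution → 0.1298 μm/a
  chloride contribution → 1.365 μm/a
  ⇒ r_corr(copper) = 1.494 μm/a
  mass loss = 1.494 μm/a × 8.96 g/cm³ = 13.39 g·m⁻²·a⁻¹
zinc: temperature factor f = -0.071·(17.3) = -1.2283
  sulphur-dioxide contribution → 0.252 μm/a
  chloride contribution → 3.63 μm/a
  ⇒ r_corr(zinc) = 3.882 μm/a
  mass loss = 3.882 μm/a × 7.14 g/cm³ = 27.72 g·m⁻²·a⁻¹
Ordering by g·m⁻²·a⁻¹: zinc (27.7) > copper (13.4)

["zinc", "copper"]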